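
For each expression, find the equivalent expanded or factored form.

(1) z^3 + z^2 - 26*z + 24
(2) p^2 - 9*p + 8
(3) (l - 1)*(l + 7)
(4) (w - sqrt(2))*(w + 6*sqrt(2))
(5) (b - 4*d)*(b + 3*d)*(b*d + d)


(1) = (z - 4)*(z - 1)*(z + 6)
(2) = (p - 8)*(p - 1)
(3) = l^2 + 6*l - 7
(4) = w^2 + 5*sqrt(2)*w - 12
(5) = b^3*d - b^2*d^2 + b^2*d - 12*b*d^3 - b*d^2 - 12*d^3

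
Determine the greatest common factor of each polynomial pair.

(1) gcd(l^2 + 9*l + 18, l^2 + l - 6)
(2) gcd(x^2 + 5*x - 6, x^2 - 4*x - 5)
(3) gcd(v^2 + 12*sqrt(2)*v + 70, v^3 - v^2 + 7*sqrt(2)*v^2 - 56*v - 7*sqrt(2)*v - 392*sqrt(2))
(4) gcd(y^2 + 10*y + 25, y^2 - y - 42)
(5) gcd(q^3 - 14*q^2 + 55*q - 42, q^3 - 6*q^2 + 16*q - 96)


(1) = gcd((l + 3)*(l + 6), (l - 2)*(l + 3)) = l + 3
(2) = gcd((x - 1)*(x + 6), (x - 5)*(x + 1)) = 1
(3) = v + 7*sqrt(2)
(4) = gcd((y + 5)^2, (y - 7)*(y + 6)) = 1
(5) = q - 6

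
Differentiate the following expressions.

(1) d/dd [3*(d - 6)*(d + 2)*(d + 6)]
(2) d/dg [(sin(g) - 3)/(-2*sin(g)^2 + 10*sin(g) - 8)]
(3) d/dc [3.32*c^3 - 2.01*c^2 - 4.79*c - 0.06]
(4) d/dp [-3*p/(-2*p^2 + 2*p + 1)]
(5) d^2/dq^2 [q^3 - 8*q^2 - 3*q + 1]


(1) = 9*d^2 + 12*d - 108
(2) = (sin(g)^2 - 6*sin(g) + 11)*cos(g)/(2*(sin(g)^2 - 5*sin(g) + 4)^2)
(3) = 9.96*c^2 - 4.02*c - 4.79
(4) = 3*(-2*p^2 - 1)/(4*p^4 - 8*p^3 + 4*p + 1)
(5) = 6*q - 16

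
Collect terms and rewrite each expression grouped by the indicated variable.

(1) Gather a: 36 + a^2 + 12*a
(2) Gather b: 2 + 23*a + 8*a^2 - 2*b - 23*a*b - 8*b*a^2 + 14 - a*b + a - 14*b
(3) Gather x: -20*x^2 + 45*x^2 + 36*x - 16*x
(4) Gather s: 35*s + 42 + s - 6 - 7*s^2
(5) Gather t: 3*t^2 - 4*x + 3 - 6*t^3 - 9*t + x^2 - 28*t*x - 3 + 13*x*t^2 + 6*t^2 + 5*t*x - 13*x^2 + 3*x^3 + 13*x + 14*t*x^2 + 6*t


(1) = a^2 + 12*a + 36
(2) = 8*a^2 + 24*a + b*(-8*a^2 - 24*a - 16) + 16
(3) = 25*x^2 + 20*x
(4) = -7*s^2 + 36*s + 36
(5) = -6*t^3 + t^2*(13*x + 9) + t*(14*x^2 - 23*x - 3) + 3*x^3 - 12*x^2 + 9*x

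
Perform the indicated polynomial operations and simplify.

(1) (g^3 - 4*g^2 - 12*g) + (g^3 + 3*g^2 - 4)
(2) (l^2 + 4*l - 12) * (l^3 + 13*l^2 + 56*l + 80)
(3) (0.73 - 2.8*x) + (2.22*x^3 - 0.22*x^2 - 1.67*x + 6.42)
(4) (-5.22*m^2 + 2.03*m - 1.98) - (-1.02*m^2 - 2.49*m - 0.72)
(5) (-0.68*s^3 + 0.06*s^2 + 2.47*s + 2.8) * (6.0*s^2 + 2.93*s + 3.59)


(1) = 2*g^3 - g^2 - 12*g - 4
(2) = l^5 + 17*l^4 + 96*l^3 + 148*l^2 - 352*l - 960
(3) = 2.22*x^3 - 0.22*x^2 - 4.47*x + 7.15
(4) = -4.2*m^2 + 4.52*m - 1.26
(5) = -4.08*s^5 - 1.6324*s^4 + 12.5546*s^3 + 24.2525*s^2 + 17.0713*s + 10.052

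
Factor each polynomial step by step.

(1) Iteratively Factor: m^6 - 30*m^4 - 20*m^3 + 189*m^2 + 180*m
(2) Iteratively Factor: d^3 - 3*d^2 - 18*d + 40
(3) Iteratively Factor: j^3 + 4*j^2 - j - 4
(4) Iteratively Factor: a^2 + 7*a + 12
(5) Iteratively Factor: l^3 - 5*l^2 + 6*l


(1) = (m + 3)*(m^5 - 3*m^4 - 21*m^3 + 43*m^2 + 60*m) = (m + 1)*(m + 3)*(m^4 - 4*m^3 - 17*m^2 + 60*m) = (m - 5)*(m + 1)*(m + 3)*(m^3 + m^2 - 12*m) = m*(m - 5)*(m + 1)*(m + 3)*(m^2 + m - 12) = m*(m - 5)*(m - 3)*(m + 1)*(m + 3)*(m + 4)
(2) = (d - 2)*(d^2 - d - 20) = (d - 2)*(d + 4)*(d - 5)
(3) = (j + 4)*(j^2 - 1) = (j - 1)*(j + 4)*(j + 1)
(4) = (a + 4)*(a + 3)
(5) = (l - 2)*(l^2 - 3*l) = (l - 3)*(l - 2)*(l)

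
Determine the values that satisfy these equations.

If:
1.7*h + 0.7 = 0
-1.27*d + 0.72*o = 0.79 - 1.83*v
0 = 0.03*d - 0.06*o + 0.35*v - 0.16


Then:
d = 6.62637362637363*v - 2.97802197802198
h = -0.41
o = 9.14652014652015*v - 4.15567765567766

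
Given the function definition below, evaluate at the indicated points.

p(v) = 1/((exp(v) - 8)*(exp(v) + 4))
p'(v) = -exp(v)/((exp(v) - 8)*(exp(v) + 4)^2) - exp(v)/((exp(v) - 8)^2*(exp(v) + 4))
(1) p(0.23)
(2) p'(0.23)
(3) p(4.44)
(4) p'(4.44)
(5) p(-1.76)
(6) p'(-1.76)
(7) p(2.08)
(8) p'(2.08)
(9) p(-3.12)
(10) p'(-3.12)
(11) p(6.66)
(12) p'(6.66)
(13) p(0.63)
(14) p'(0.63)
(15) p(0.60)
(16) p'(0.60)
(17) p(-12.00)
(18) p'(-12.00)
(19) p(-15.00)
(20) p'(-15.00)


(1) = -0.03
(2) = 0.00
(3) = 0.00
(4) = -0.00
(5) = -0.03
(6) = 0.00
(7) = 18.64
(8) = -33400.05
(9) = -0.03
(10) = 0.00
(11) = 0.00
(12) = -0.00
(13) = -0.03
(14) = 0.00
(15) = -0.03
(16) = 0.00
(17) = -0.03
(18) = 0.00
(19) = -0.03
(20) = 0.00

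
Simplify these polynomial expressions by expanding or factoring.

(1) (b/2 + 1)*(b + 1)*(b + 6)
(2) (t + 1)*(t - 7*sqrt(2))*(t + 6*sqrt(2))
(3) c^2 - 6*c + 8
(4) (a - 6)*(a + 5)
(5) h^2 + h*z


(1) = b^3/2 + 9*b^2/2 + 10*b + 6
(2) = t^3 - sqrt(2)*t^2 + t^2 - 84*t - sqrt(2)*t - 84
(3) = (c - 4)*(c - 2)
(4) = a^2 - a - 30
(5) = h*(h + z)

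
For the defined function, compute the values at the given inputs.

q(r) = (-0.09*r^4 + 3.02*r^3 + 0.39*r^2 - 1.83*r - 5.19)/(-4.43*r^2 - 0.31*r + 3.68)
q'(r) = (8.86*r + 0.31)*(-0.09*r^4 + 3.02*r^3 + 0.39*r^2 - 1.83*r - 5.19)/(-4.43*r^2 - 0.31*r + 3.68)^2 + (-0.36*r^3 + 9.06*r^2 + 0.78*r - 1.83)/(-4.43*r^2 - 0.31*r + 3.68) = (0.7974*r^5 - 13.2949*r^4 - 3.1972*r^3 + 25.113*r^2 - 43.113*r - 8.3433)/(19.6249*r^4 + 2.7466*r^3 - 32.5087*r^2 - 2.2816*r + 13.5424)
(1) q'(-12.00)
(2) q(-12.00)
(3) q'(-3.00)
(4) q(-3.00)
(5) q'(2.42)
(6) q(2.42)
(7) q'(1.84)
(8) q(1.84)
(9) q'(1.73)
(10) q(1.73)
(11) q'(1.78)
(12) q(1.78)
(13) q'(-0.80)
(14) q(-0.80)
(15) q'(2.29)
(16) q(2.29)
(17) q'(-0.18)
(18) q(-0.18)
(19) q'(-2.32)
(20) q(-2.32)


(1) = -1.17
(2) = 11.12
(3) = -0.67
(4) = 2.41
(5) = -0.76
(6) = -1.41
(7) = -1.12
(8) = -0.89
(9) = -1.28
(10) = -0.76
(11) = -1.20
(12) = -0.82
(13) = 31.95
(14) = -4.63
(15) = -0.80
(16) = -1.31
(17) = 0.02
(18) = -1.35
(19) = -0.45
(20) = 2.01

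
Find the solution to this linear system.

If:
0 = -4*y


Then:
y = 0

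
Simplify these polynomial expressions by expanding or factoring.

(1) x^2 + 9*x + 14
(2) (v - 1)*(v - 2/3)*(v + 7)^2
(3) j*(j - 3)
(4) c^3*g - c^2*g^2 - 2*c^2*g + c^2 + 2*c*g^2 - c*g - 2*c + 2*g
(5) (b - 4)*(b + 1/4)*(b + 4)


(1) = (x + 2)*(x + 7)
(2) = v^4 + 37*v^3/3 + 79*v^2/3 - 217*v/3 + 98/3
(3) = j^2 - 3*j
(4) = (c - 2)*(c - g)*(c*g + 1)
(5) = b^3 + b^2/4 - 16*b - 4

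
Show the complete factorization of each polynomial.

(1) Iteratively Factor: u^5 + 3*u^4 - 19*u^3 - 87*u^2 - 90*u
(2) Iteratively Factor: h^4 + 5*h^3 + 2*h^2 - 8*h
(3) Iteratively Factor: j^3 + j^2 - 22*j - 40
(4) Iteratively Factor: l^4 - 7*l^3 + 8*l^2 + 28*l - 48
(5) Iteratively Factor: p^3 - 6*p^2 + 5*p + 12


(1) = (u)*(u^4 + 3*u^3 - 19*u^2 - 87*u - 90) = u*(u - 5)*(u^3 + 8*u^2 + 21*u + 18) = u*(u - 5)*(u + 3)*(u^2 + 5*u + 6) = u*(u - 5)*(u + 3)^2*(u + 2)
(2) = (h - 1)*(h^3 + 6*h^2 + 8*h) = h*(h - 1)*(h^2 + 6*h + 8) = h*(h - 1)*(h + 4)*(h + 2)
(3) = (j + 4)*(j^2 - 3*j - 10) = (j + 2)*(j + 4)*(j - 5)
(4) = (l - 4)*(l^3 - 3*l^2 - 4*l + 12) = (l - 4)*(l - 2)*(l^2 - l - 6) = (l - 4)*(l - 2)*(l + 2)*(l - 3)
(5) = (p + 1)*(p^2 - 7*p + 12) = (p - 4)*(p + 1)*(p - 3)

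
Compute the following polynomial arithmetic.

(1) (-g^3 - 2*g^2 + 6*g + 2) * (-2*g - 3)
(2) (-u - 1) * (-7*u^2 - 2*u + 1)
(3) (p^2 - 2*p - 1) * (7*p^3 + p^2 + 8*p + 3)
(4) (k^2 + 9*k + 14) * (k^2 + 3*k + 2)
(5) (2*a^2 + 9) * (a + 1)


(1) = 2*g^4 + 7*g^3 - 6*g^2 - 22*g - 6
(2) = 7*u^3 + 9*u^2 + u - 1
(3) = 7*p^5 - 13*p^4 - p^3 - 14*p^2 - 14*p - 3
(4) = k^4 + 12*k^3 + 43*k^2 + 60*k + 28
(5) = 2*a^3 + 2*a^2 + 9*a + 9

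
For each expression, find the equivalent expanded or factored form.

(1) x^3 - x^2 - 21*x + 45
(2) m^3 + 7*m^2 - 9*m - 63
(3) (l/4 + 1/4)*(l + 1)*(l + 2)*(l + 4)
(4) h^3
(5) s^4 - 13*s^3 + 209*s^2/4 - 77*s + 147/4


(1) = (x - 3)^2*(x + 5)
(2) = (m - 3)*(m + 3)*(m + 7)
(3) = l^4/4 + 2*l^3 + 21*l^2/4 + 11*l/2 + 2
(4) = h^3
(5) = (s - 7)*(s - 7/2)*(s - 3/2)*(s - 1)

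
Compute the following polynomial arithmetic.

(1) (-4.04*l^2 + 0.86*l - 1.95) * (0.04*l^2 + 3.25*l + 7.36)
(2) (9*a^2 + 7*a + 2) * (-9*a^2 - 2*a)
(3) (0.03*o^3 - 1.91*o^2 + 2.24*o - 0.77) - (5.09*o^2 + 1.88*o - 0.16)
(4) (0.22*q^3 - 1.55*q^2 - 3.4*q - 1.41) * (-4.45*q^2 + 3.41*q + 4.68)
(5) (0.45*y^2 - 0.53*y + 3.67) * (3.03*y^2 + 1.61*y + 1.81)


(1) = -0.1616*l^4 - 13.0956*l^3 - 27.0174*l^2 - 0.0079*l - 14.352
(2) = -81*a^4 - 81*a^3 - 32*a^2 - 4*a
(3) = 0.03*o^3 - 7.0*o^2 + 0.36*o - 0.61
(4) = -0.979*q^5 + 7.6477*q^4 + 10.8741*q^3 - 12.5735*q^2 - 20.7201*q - 6.5988
(5) = 1.3635*y^4 - 0.8814*y^3 + 11.0813*y^2 + 4.9494*y + 6.6427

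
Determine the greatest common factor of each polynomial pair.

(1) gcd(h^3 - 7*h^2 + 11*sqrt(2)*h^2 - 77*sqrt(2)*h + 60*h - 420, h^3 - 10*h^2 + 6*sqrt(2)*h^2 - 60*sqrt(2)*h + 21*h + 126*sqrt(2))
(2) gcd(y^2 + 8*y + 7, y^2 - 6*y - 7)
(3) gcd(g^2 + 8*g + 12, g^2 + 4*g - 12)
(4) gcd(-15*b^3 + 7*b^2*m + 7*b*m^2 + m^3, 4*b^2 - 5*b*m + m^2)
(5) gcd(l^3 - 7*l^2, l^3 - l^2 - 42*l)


(1) = gcd((h - 7)*(h + 5*sqrt(2))*(h + 6*sqrt(2)), (h - 7)*(h - 3)*(h + 6*sqrt(2))) = h^2 + h*(-7 + 6*sqrt(2)) - 42*sqrt(2)
(2) = y + 1
(3) = gcd((g + 2)*(g + 6), (g - 2)*(g + 6)) = g + 6
(4) = b - m
(5) = gcd(l^2*(l - 7), l*(l - 7)*(l + 6)) = l^2 - 7*l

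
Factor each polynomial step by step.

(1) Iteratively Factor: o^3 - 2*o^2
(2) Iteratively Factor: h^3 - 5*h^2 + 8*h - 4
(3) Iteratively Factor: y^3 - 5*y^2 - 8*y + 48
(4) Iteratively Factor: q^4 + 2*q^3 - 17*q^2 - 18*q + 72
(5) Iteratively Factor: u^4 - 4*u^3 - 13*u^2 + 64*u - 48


(1) = (o - 2)*(o^2) = o*(o - 2)*(o)
(2) = (h - 2)*(h^2 - 3*h + 2) = (h - 2)^2*(h - 1)
(3) = (y - 4)*(y^2 - y - 12) = (y - 4)*(y + 3)*(y - 4)
(4) = (q + 3)*(q^3 - q^2 - 14*q + 24) = (q - 2)*(q + 3)*(q^2 + q - 12) = (q - 3)*(q - 2)*(q + 3)*(q + 4)
(5) = (u + 4)*(u^3 - 8*u^2 + 19*u - 12) = (u - 3)*(u + 4)*(u^2 - 5*u + 4) = (u - 3)*(u - 1)*(u + 4)*(u - 4)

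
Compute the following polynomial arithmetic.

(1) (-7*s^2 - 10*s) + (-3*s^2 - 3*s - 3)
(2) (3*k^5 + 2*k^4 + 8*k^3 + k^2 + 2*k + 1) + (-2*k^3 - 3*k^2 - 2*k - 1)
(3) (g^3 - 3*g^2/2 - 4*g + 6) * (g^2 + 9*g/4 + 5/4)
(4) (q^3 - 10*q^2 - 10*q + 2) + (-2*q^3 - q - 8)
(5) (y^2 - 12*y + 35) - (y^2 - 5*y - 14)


(1) = -10*s^2 - 13*s - 3
(2) = 3*k^5 + 2*k^4 + 6*k^3 - 2*k^2
(3) = g^5 + 3*g^4/4 - 49*g^3/8 - 39*g^2/8 + 17*g/2 + 15/2
(4) = -q^3 - 10*q^2 - 11*q - 6
(5) = 49 - 7*y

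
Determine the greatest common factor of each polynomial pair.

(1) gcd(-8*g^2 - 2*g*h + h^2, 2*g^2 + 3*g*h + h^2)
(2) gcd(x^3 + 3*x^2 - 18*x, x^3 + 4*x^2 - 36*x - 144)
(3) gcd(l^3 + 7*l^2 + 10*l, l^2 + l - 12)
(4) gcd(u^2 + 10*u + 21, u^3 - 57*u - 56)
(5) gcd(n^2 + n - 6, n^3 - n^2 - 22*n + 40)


(1) = 2*g + h
(2) = x + 6
(3) = 1
(4) = gcd((u + 3)*(u + 7), (u - 8)*(u + 1)*(u + 7)) = u + 7
(5) = gcd((n - 2)*(n + 3), (n - 4)*(n - 2)*(n + 5)) = n - 2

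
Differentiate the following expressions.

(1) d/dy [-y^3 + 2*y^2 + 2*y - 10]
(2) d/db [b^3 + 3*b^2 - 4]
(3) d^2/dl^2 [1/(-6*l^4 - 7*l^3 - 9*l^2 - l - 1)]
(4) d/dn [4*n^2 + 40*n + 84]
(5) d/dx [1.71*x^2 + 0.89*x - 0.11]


(1) = -3*y^2 + 4*y + 2
(2) = 3*b*(b + 2)
(3) = 2*(3*(12*l^2 + 7*l + 3)*(6*l^4 + 7*l^3 + 9*l^2 + l + 1) - (24*l^3 + 21*l^2 + 18*l + 1)^2)/(6*l^4 + 7*l^3 + 9*l^2 + l + 1)^3
(4) = 8*n + 40
(5) = 3.42*x + 0.89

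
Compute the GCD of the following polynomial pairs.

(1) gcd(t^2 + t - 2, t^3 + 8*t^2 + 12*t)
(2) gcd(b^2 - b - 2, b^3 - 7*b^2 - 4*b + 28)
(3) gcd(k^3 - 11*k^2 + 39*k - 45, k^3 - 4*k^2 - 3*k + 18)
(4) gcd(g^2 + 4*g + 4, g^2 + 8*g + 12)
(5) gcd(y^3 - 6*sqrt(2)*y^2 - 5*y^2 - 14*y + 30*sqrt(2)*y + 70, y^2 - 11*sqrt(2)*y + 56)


(1) = t + 2
(2) = gcd((b - 2)*(b + 1), (b - 7)*(b - 2)*(b + 2)) = b - 2
(3) = gcd((k - 5)*(k - 3)^2, (k - 3)^2*(k + 2)) = k^2 - 6*k + 9
(4) = g + 2
(5) = y - 7*sqrt(2)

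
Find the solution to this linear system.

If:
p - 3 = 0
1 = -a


Then:
a = -1
p = 3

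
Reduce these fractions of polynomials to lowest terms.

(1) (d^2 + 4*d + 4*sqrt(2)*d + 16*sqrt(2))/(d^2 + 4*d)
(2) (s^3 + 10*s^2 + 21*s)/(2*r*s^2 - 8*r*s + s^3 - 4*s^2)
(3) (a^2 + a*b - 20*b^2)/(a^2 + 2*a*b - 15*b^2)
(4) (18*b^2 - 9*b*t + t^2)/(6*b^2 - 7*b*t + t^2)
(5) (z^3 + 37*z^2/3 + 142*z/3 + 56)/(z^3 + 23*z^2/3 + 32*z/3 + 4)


(1) = (d + 4*sqrt(2))/d
(2) = (s^2 + 10*s + 21)/(2*r*s - 8*r + s^2 - 4*s)
(3) = (a - 4*b)/(a - 3*b)
(4) = (-3*b + t)/(-b + t)
(5) = (3*z^2 + 19*z + 28)/(3*z^2 + 5*z + 2)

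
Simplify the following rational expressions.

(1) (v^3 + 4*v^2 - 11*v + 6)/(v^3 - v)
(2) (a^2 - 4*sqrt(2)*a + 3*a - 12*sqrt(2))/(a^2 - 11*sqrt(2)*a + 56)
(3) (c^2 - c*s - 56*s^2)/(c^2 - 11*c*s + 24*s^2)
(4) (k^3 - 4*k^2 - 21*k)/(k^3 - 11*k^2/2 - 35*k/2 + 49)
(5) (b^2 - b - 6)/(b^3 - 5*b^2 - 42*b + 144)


(1) = (v^2 + 5*v - 6)/(v^2 + v)
(2) = (a + 3)/(a - 7*sqrt(2))
(3) = (-c - 7*s)/(-c + 3*s)
(4) = (2*k^2 + 6*k)/(2*k^2 + 3*k - 14)
(5) = (b + 2)/(b^2 - 2*b - 48)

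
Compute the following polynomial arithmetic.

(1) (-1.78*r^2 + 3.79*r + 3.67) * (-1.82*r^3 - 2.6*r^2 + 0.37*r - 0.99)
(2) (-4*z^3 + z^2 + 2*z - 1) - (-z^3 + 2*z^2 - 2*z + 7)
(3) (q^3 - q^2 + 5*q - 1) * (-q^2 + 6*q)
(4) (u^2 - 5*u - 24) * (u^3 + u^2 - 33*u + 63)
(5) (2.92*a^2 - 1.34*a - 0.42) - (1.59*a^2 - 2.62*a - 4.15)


(1) = 3.2396*r^5 - 2.2698*r^4 - 17.192*r^3 - 6.3775*r^2 - 2.3942*r - 3.6333
(2) = -3*z^3 - z^2 + 4*z - 8
(3) = -q^5 + 7*q^4 - 11*q^3 + 31*q^2 - 6*q
(4) = u^5 - 4*u^4 - 62*u^3 + 204*u^2 + 477*u - 1512
(5) = 1.33*a^2 + 1.28*a + 3.73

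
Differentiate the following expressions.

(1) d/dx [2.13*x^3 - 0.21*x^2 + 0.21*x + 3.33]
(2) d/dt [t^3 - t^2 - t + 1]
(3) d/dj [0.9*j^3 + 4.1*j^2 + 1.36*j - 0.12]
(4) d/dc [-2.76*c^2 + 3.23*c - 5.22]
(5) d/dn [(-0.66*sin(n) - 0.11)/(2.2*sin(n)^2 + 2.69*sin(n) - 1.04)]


(1) = 6.39*x^2 - 0.42*x + 0.21
(2) = 3*t^2 - 2*t - 1
(3) = 2.7*j^2 + 8.2*j + 1.36
(4) = 3.23 - 5.52*c
(5) = (1.452*sin(n)^2 + 0.484*sin(n) + 0.9823)*cos(n)/(4.84*sin(n)^4 + 11.836*sin(n)^3 + 2.6601*sin(n)^2 - 5.5952*sin(n) + 1.0816)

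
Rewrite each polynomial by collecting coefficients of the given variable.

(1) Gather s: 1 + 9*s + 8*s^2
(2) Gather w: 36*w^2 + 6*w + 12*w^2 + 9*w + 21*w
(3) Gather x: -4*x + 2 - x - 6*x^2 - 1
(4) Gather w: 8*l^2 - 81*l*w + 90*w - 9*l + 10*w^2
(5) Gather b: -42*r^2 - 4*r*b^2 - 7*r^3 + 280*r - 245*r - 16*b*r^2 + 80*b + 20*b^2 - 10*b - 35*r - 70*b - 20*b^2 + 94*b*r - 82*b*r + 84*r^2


(1) = 8*s^2 + 9*s + 1
(2) = 48*w^2 + 36*w
(3) = -6*x^2 - 5*x + 1
(4) = 8*l^2 - 9*l + 10*w^2 + w*(90 - 81*l)
(5) = -4*b^2*r + b*(-16*r^2 + 12*r) - 7*r^3 + 42*r^2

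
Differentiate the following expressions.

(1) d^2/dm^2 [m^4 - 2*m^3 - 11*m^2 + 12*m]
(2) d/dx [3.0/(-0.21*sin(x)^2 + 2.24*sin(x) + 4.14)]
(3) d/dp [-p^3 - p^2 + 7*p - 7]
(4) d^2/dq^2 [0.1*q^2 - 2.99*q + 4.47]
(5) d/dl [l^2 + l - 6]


(1) = 12*m^2 - 12*m - 22
(2) = (1.26*sin(x) - 6.72)*cos(x)/(-0.21*sin(x)^2 + 2.24*sin(x) + 4.14)^2
(3) = -3*p^2 - 2*p + 7
(4) = 0.200000000000000
(5) = 2*l + 1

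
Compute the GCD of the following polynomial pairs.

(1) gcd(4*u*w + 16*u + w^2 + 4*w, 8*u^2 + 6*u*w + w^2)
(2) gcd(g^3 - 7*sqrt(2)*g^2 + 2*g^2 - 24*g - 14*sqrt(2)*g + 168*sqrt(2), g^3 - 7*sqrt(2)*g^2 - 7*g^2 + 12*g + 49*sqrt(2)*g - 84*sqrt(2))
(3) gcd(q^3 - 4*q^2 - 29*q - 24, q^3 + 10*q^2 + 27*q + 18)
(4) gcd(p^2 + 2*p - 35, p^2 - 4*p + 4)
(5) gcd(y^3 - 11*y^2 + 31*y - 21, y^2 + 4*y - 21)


(1) = gcd((4*u + w)*(w + 4), (2*u + w)*(4*u + w)) = 4*u + w
(2) = g^2 + g*(-7*sqrt(2) - 4) + 28*sqrt(2)
(3) = q^2 + 4*q + 3
(4) = 1
(5) = y - 3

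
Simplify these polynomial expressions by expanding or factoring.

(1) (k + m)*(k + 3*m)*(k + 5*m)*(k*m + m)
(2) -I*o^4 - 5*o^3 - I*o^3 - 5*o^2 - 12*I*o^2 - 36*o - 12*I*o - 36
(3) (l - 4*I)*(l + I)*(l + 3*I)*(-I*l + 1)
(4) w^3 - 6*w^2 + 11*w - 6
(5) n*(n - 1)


(1) = k^4*m + 9*k^3*m^2 + k^3*m + 23*k^2*m^3 + 9*k^2*m^2 + 15*k*m^4 + 23*k*m^3 + 15*m^4
(2) = (o - 6*I)*(o - 2*I)*(o + 3*I)*(-I*o - I)
(3) = -I*l^4 + l^3 - 13*I*l^2 + 25*l + 12*I
(4) = (w - 3)*(w - 2)*(w - 1)
(5) = n^2 - n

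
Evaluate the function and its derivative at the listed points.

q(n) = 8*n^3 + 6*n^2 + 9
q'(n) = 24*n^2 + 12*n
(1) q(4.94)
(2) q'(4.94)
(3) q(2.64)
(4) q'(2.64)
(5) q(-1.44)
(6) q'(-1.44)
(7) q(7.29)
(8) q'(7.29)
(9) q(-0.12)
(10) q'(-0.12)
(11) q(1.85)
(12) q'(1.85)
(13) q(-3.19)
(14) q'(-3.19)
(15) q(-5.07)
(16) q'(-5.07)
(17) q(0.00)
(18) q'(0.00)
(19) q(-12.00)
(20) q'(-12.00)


(1) = 1119.85
(2) = 644.97
(3) = 198.02
(4) = 198.95
(5) = -2.45
(6) = 32.49
(7) = 3427.23
(8) = 1362.94
(9) = 9.07
(10) = -1.09
(11) = 80.19
(12) = 104.34
(13) = -189.64
(14) = 205.95
(15) = -879.36
(16) = 556.08
(17) = 9.00
(18) = 0.00
(19) = -12951.00
(20) = 3312.00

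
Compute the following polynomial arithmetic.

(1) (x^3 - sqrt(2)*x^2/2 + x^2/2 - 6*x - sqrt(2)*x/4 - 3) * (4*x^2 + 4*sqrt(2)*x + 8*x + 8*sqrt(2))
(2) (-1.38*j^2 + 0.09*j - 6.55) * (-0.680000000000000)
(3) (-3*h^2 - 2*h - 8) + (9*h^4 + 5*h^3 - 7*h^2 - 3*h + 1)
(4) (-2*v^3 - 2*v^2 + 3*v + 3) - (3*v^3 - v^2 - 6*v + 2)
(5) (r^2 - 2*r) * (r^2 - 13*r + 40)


(1) = 4*x^5 + 2*sqrt(2)*x^4 + 10*x^4 - 24*x^3 + 5*sqrt(2)*x^3 - 70*x^2 - 22*sqrt(2)*x^2 - 60*sqrt(2)*x - 28*x - 24*sqrt(2)
(2) = 0.9384*j^2 - 0.0612*j + 4.454
(3) = 9*h^4 + 5*h^3 - 10*h^2 - 5*h - 7
(4) = -5*v^3 - v^2 + 9*v + 1
(5) = r^4 - 15*r^3 + 66*r^2 - 80*r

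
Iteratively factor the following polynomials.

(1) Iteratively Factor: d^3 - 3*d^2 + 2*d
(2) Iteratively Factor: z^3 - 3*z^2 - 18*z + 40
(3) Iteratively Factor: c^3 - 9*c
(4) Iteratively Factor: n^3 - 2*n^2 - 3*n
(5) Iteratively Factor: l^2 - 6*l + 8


(1) = (d)*(d^2 - 3*d + 2) = d*(d - 1)*(d - 2)
(2) = (z - 5)*(z^2 + 2*z - 8) = (z - 5)*(z - 2)*(z + 4)
(3) = (c)*(c^2 - 9) = c*(c + 3)*(c - 3)
(4) = (n - 3)*(n^2 + n) = (n - 3)*(n + 1)*(n)
(5) = (l - 2)*(l - 4)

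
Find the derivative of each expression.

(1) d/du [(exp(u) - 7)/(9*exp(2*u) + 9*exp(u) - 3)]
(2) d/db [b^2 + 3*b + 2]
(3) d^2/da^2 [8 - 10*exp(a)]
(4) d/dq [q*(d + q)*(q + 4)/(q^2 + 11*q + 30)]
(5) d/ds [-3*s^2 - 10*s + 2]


(1) = (-3*exp(2*u) + 42*exp(u) + 20)*exp(u)/(3*(9*exp(4*u) + 18*exp(3*u) + 3*exp(2*u) - 6*exp(u) + 1))
(2) = 2*b + 3
(3) = -10*exp(a)
(4) = (-q*(d + q)*(q + 4)*(2*q + 11) + (q^2 + 11*q + 30)*(q*(d + q) + q*(q + 4) + (d + q)*(q + 4)))/(q^2 + 11*q + 30)^2
(5) = -6*s - 10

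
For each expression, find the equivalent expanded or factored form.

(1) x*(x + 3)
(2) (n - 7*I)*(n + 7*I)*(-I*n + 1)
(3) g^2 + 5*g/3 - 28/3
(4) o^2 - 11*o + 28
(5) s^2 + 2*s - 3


(1) = x^2 + 3*x
(2) = -I*n^3 + n^2 - 49*I*n + 49
(3) = (g - 7/3)*(g + 4)
(4) = (o - 7)*(o - 4)
(5) = (s - 1)*(s + 3)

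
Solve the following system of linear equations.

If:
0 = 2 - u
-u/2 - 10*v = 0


Then:
u = 2
v = -1/10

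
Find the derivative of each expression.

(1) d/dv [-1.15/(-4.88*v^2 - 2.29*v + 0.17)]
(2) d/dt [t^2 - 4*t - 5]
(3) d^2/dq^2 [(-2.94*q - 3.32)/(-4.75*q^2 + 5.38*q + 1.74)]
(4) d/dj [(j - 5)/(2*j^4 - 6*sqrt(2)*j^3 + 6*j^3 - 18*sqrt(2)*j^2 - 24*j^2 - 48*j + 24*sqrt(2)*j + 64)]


(1) = (-11.224*v - 2.6335)/(4.88*v^2 + 2.29*v - 0.17)^2
(2) = 2*t - 4
(3) = ((0.0944 - 83.79*q)*(-4.75*q^2 + 5.38*q + 1.74) - (2.94*q + 3.32)*(9.5*q - 5.38)*(19.0*q - 10.76))/(-4.75*q^2 + 5.38*q + 1.74)^3
(4) = (j^4 - 3*sqrt(2)*j^3 + 3*j^3 - 9*sqrt(2)*j^2 - 12*j^2 - 24*j + 12*sqrt(2)*j + (j - 5)*(-4*j^3 - 9*j^2 + 9*sqrt(2)*j^2 + 24*j + 18*sqrt(2)*j - 12*sqrt(2) + 24) + 32)/(2*(j^4 - 3*sqrt(2)*j^3 + 3*j^3 - 9*sqrt(2)*j^2 - 12*j^2 - 24*j + 12*sqrt(2)*j + 32)^2)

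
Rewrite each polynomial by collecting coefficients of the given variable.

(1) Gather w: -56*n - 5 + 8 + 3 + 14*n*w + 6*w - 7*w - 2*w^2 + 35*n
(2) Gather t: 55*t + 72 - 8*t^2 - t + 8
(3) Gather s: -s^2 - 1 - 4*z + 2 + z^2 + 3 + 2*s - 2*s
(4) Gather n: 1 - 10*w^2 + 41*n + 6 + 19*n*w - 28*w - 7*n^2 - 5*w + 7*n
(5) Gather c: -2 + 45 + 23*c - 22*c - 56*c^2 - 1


(1) = -21*n - 2*w^2 + w*(14*n - 1) + 6
(2) = -8*t^2 + 54*t + 80
(3) = -s^2 + z^2 - 4*z + 4
(4) = -7*n^2 + n*(19*w + 48) - 10*w^2 - 33*w + 7
(5) = -56*c^2 + c + 42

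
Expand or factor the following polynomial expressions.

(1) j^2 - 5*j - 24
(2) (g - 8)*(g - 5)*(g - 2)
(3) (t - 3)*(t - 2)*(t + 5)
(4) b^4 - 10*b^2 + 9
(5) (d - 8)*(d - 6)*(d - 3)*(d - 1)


(1) = (j - 8)*(j + 3)
(2) = g^3 - 15*g^2 + 66*g - 80
(3) = t^3 - 19*t + 30
(4) = (b - 3)*(b - 1)*(b + 1)*(b + 3)
(5) = d^4 - 18*d^3 + 107*d^2 - 234*d + 144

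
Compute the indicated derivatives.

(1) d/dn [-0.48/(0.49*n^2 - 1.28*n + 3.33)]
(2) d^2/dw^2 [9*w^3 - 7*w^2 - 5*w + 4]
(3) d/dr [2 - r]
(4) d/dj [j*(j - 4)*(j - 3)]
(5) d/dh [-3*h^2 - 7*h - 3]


(1) = (0.4704*n - 0.6144)/(0.49*n^2 - 1.28*n + 3.33)^2
(2) = 54*w - 14
(3) = -1
(4) = 3*j^2 - 14*j + 12
(5) = -6*h - 7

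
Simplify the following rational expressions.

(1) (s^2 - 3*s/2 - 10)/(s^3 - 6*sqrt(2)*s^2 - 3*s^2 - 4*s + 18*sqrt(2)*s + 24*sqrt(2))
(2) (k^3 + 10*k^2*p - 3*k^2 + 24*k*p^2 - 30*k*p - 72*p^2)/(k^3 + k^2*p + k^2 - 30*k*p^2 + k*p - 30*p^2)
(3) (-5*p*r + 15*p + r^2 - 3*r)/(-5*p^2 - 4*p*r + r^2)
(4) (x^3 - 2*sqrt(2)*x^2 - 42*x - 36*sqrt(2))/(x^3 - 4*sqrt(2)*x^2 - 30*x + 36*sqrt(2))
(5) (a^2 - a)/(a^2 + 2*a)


(1) = (2*s + 5)/(2*s^2 + s*(2 - 12*sqrt(2)) - 12*sqrt(2))
(2) = (-k^2 - 4*k*p + 3*k + 12*p)/(-k^2 + 5*k*p - k + 5*p)
(3) = (r - 3)/(p + r)
(4) = (x + sqrt(2))/(x - sqrt(2))
(5) = (a - 1)/(a + 2)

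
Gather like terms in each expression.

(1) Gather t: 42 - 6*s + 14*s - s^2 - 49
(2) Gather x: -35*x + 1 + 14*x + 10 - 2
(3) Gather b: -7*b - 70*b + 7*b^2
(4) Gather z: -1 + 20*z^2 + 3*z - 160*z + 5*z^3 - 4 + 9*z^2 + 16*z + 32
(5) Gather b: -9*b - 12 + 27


(1) = -s^2 + 8*s - 7
(2) = 9 - 21*x
(3) = 7*b^2 - 77*b
(4) = 5*z^3 + 29*z^2 - 141*z + 27
(5) = 15 - 9*b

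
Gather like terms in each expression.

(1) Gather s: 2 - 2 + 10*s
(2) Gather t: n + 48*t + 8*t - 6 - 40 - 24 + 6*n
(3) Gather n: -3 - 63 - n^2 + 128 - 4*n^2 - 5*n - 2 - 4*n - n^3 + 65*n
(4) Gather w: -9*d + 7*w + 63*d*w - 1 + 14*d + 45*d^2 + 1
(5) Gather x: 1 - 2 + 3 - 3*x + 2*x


(1) = 10*s
(2) = 7*n + 56*t - 70
(3) = -n^3 - 5*n^2 + 56*n + 60
(4) = 45*d^2 + 5*d + w*(63*d + 7)
(5) = 2 - x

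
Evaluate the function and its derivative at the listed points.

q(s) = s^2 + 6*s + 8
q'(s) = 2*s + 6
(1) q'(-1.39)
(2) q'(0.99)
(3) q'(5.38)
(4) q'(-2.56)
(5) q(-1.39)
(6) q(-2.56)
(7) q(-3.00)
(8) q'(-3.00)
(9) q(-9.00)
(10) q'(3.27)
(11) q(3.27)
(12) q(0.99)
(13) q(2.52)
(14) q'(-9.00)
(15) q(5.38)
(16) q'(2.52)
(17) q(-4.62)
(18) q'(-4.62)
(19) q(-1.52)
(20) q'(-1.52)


(1) = 3.22
(2) = 7.98
(3) = 16.76
(4) = 0.88
(5) = 1.59
(6) = -0.81
(7) = -1.00
(8) = 0.00
(9) = 35.00
(10) = 12.54
(11) = 38.31
(12) = 14.92
(13) = 29.47
(14) = -12.00
(15) = 69.22
(16) = 11.04
(17) = 1.62
(18) = -3.24
(19) = 1.19
(20) = 2.96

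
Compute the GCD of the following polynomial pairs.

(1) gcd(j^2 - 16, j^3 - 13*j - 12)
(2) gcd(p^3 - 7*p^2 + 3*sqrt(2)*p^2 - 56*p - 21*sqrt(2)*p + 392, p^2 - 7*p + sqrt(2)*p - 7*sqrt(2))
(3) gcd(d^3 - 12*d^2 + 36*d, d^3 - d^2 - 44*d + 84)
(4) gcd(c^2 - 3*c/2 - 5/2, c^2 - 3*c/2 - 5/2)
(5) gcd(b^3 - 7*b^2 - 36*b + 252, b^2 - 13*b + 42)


(1) = gcd((j - 4)*(j + 4), (j - 4)*(j + 1)*(j + 3)) = j - 4
(2) = p - 7
(3) = d - 6
(4) = c^2 - 3*c/2 - 5/2
(5) = b^2 - 13*b + 42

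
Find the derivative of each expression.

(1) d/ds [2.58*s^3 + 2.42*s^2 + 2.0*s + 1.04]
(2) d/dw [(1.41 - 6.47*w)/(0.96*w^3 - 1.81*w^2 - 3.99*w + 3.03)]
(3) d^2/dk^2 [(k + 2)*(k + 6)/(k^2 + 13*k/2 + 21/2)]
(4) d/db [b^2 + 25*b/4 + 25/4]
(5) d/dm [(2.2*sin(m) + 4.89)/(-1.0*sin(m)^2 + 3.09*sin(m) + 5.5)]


(1) = 7.74*s^2 + 4.84*s + 2.0
(2) = (12.4224*w^3 - 15.7715*w^2 + 5.1042*w - 13.9782)/(0.9216*w^6 - 3.4752*w^5 - 4.3847*w^4 + 20.2614*w^3 + 4.9515*w^2 - 24.1794*w + 9.1809)
(3) = 12*(2*k^3 + 6*k^2 - 24*k - 73)/(8*k^6 + 156*k^5 + 1266*k^4 + 5473*k^3 + 13293*k^2 + 17199*k + 9261)
(4) = 2*b + 25/4
(5) = (2.2*sin(m)^2 + 9.78*sin(m) - 3.0101)*cos(m)/(1.0*sin(m)^4 - 6.18*sin(m)^3 - 1.4519*sin(m)^2 + 33.99*sin(m) + 30.25)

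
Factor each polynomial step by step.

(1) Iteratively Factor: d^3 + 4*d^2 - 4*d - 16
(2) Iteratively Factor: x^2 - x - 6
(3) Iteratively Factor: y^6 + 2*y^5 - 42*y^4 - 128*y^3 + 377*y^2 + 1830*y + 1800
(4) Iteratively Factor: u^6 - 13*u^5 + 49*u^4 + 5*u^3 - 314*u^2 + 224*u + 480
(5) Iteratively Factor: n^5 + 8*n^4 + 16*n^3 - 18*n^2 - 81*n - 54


(1) = (d + 2)*(d^2 + 2*d - 8) = (d + 2)*(d + 4)*(d - 2)
(2) = (x - 3)*(x + 2)
(3) = (y + 2)*(y^5 - 42*y^3 - 44*y^2 + 465*y + 900) = (y - 5)*(y + 2)*(y^4 + 5*y^3 - 17*y^2 - 129*y - 180) = (y - 5)^2*(y + 2)*(y^3 + 10*y^2 + 33*y + 36) = (y - 5)^2*(y + 2)*(y + 3)*(y^2 + 7*y + 12) = (y - 5)^2*(y + 2)*(y + 3)*(y + 4)*(y + 3)
(4) = (u - 3)*(u^5 - 10*u^4 + 19*u^3 + 62*u^2 - 128*u - 160) = (u - 3)*(u + 2)*(u^4 - 12*u^3 + 43*u^2 - 24*u - 80) = (u - 3)*(u + 1)*(u + 2)*(u^3 - 13*u^2 + 56*u - 80) = (u - 4)*(u - 3)*(u + 1)*(u + 2)*(u^2 - 9*u + 20) = (u - 4)^2*(u - 3)*(u + 1)*(u + 2)*(u - 5)
(5) = (n + 3)*(n^4 + 5*n^3 + n^2 - 21*n - 18) = (n + 1)*(n + 3)*(n^3 + 4*n^2 - 3*n - 18) = (n + 1)*(n + 3)^2*(n^2 + n - 6) = (n + 1)*(n + 3)^3*(n - 2)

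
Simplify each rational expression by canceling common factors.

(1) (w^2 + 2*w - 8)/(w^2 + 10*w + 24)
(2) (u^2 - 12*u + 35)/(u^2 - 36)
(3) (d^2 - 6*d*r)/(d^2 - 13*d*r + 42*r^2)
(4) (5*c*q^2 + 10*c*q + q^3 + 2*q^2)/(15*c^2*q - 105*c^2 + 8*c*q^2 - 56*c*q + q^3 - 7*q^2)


(1) = (w - 2)/(w + 6)
(2) = (u^2 - 12*u + 35)/(u^2 - 36)
(3) = -d/(-d + 7*r)
(4) = (q^2 + 2*q)/(3*c*q - 21*c + q^2 - 7*q)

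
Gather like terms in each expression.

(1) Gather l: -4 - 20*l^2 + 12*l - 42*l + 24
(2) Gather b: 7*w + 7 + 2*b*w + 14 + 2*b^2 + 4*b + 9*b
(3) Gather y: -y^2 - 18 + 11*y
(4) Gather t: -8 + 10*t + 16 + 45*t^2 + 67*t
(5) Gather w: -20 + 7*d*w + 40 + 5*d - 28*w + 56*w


(1) = -20*l^2 - 30*l + 20
(2) = 2*b^2 + b*(2*w + 13) + 7*w + 21
(3) = -y^2 + 11*y - 18
(4) = 45*t^2 + 77*t + 8
(5) = 5*d + w*(7*d + 28) + 20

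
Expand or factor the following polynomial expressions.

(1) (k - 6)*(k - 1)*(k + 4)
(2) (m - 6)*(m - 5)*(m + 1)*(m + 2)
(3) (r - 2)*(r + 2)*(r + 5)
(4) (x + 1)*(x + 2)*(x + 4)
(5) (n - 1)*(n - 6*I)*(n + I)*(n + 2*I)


(1) = k^3 - 3*k^2 - 22*k + 24
(2) = m^4 - 8*m^3 - m^2 + 68*m + 60
(3) = r^3 + 5*r^2 - 4*r - 20
(4) = x^3 + 7*x^2 + 14*x + 8
(5) = n^4 - n^3 - 3*I*n^3 + 16*n^2 + 3*I*n^2 - 16*n + 12*I*n - 12*I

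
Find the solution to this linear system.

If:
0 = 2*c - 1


Then:
c = 1/2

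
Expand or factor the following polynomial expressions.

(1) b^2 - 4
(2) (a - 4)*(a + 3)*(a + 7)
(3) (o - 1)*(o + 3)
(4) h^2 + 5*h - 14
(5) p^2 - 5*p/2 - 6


(1) = (b - 2)*(b + 2)
(2) = a^3 + 6*a^2 - 19*a - 84
(3) = o^2 + 2*o - 3
(4) = (h - 2)*(h + 7)
(5) = (p - 4)*(p + 3/2)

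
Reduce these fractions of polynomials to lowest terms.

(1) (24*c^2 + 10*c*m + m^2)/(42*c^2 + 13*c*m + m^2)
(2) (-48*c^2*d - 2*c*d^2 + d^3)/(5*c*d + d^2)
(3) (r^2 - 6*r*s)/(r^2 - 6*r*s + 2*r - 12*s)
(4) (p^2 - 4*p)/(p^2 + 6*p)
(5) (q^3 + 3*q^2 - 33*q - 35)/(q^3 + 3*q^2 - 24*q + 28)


(1) = (4*c + m)/(7*c + m)
(2) = (-48*c^2 - 2*c*d + d^2)/(5*c + d)
(3) = r/(r + 2)
(4) = (p - 4)/(p + 6)
(5) = (q^2 - 4*q - 5)/(q^2 - 4*q + 4)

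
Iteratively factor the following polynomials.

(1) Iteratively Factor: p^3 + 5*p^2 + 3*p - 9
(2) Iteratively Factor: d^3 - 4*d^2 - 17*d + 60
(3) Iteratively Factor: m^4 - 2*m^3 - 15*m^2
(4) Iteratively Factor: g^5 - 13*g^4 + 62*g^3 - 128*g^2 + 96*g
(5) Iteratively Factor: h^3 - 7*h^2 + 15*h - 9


(1) = (p - 1)*(p^2 + 6*p + 9) = (p - 1)*(p + 3)*(p + 3)
(2) = (d - 5)*(d^2 + d - 12) = (d - 5)*(d + 4)*(d - 3)
(3) = (m)*(m^3 - 2*m^2 - 15*m) = m^2*(m^2 - 2*m - 15) = m^2*(m + 3)*(m - 5)
(4) = (g - 4)*(g^4 - 9*g^3 + 26*g^2 - 24*g) = (g - 4)*(g - 2)*(g^3 - 7*g^2 + 12*g) = (g - 4)*(g - 3)*(g - 2)*(g^2 - 4*g) = (g - 4)^2*(g - 3)*(g - 2)*(g)
(5) = (h - 3)*(h^2 - 4*h + 3) = (h - 3)^2*(h - 1)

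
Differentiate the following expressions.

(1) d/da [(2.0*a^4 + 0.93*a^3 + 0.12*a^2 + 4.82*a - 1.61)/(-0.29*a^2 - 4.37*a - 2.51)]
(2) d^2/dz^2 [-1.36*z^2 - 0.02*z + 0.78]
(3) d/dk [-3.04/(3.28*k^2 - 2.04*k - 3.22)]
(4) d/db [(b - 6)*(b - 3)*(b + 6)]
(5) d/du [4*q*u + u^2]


(1) = (-1.16*a^5 - 26.4897*a^4 - 28.2082*a^3 - 6.1295*a^2 - 1.5362*a - 19.1339)/(0.0841*a^4 + 2.5346*a^3 + 20.5527*a^2 + 21.9374*a + 6.3001)
(2) = -2.72000000000000
(3) = (19.9424*k - 6.2016)/(-3.28*k^2 + 2.04*k + 3.22)^2
(4) = 3*b^2 - 6*b - 36
(5) = 4*q + 2*u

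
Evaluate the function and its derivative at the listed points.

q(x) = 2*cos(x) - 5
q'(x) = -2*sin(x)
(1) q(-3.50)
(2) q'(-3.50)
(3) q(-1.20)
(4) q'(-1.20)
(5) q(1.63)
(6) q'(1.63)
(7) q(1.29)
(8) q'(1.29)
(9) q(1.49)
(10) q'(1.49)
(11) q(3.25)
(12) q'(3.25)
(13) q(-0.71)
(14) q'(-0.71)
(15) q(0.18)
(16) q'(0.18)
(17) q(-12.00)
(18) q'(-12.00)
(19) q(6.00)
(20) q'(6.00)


(1) = -6.87
(2) = -0.70
(3) = -4.28
(4) = 1.86
(5) = -5.12
(6) = -2.00
(7) = -4.45
(8) = -1.92
(9) = -4.84
(10) = -1.99
(11) = -6.99
(12) = 0.22
(13) = -3.48
(14) = 1.30
(15) = -3.03
(16) = -0.36
(17) = -3.31
(18) = -1.07
(19) = -3.08
(20) = 0.56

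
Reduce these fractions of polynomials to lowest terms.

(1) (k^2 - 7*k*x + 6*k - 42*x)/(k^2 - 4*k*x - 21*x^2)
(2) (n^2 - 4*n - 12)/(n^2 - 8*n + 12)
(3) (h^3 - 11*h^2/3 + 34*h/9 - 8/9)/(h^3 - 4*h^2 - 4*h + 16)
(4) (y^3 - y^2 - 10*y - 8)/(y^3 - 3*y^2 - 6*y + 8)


(1) = (k + 6)/(k + 3*x)
(2) = (n + 2)/(n - 2)
(3) = (9*h^2 - 15*h + 4)/(9*h^2 - 18*h - 72)
(4) = (y + 1)/(y - 1)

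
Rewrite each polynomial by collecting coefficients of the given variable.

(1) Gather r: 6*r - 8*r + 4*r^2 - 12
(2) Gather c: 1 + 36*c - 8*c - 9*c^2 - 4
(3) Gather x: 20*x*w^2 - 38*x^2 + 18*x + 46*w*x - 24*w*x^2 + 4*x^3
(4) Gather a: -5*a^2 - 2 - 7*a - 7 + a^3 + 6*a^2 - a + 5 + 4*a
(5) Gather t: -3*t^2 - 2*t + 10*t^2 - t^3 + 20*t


(1) = 4*r^2 - 2*r - 12
(2) = -9*c^2 + 28*c - 3
(3) = 4*x^3 + x^2*(-24*w - 38) + x*(20*w^2 + 46*w + 18)
(4) = a^3 + a^2 - 4*a - 4
(5) = -t^3 + 7*t^2 + 18*t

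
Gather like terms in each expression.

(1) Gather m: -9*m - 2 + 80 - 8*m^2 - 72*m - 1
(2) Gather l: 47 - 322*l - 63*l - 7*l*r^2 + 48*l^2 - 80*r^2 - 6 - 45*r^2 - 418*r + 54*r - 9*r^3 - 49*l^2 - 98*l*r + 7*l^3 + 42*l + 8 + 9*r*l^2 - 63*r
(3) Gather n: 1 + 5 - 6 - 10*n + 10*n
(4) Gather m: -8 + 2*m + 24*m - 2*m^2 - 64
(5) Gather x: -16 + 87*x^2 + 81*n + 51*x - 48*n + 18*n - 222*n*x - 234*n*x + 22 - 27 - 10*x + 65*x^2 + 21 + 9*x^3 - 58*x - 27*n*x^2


(1) = -8*m^2 - 81*m + 77
(2) = 7*l^3 + l^2*(9*r - 1) + l*(-7*r^2 - 98*r - 343) - 9*r^3 - 125*r^2 - 427*r + 49
(3) = 0
(4) = -2*m^2 + 26*m - 72
(5) = 51*n + 9*x^3 + x^2*(152 - 27*n) + x*(-456*n - 17)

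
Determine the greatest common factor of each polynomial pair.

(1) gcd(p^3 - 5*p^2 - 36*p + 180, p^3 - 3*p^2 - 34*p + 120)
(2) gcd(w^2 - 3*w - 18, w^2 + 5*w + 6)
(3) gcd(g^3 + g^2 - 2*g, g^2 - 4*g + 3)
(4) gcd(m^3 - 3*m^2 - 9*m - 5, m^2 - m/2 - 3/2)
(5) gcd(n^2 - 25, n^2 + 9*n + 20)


(1) = gcd((p - 6)*(p - 5)*(p + 6), (p - 5)*(p - 4)*(p + 6)) = p^2 + p - 30
(2) = gcd((w - 6)*(w + 3), (w + 2)*(w + 3)) = w + 3
(3) = gcd(g*(g - 1)*(g + 2), (g - 3)*(g - 1)) = g - 1
(4) = gcd((m - 5)*(m + 1)^2, (m - 3/2)*(m + 1)) = m + 1
(5) = n + 5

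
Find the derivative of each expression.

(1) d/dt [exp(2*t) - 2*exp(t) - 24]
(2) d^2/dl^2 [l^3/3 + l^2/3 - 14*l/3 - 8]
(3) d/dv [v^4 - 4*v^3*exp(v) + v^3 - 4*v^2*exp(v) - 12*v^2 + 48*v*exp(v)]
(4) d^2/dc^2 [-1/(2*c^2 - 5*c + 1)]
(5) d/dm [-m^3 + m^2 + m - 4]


(1) = 2*(exp(t) - 1)*exp(t)
(2) = 2*l + 2/3
(3) = -4*v^3*exp(v) + 4*v^3 - 16*v^2*exp(v) + 3*v^2 + 40*v*exp(v) - 24*v + 48*exp(v)
(4) = 2*(4*c^2 - 10*c - (4*c - 5)^2 + 2)/(2*c^2 - 5*c + 1)^3
(5) = -3*m^2 + 2*m + 1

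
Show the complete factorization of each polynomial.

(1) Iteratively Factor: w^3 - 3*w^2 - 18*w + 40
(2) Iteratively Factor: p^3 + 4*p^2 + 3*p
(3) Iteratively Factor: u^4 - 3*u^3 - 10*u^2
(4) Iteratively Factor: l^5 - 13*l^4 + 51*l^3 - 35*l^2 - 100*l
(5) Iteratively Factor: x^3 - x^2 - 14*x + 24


(1) = (w - 5)*(w^2 + 2*w - 8) = (w - 5)*(w + 4)*(w - 2)
(2) = (p + 3)*(p^2 + p) = (p + 1)*(p + 3)*(p)
(3) = (u + 2)*(u^3 - 5*u^2) = u*(u + 2)*(u^2 - 5*u) = u^2*(u + 2)*(u - 5)
(4) = (l - 5)*(l^4 - 8*l^3 + 11*l^2 + 20*l) = (l - 5)*(l + 1)*(l^3 - 9*l^2 + 20*l) = l*(l - 5)*(l + 1)*(l^2 - 9*l + 20) = l*(l - 5)^2*(l + 1)*(l - 4)
(5) = (x - 2)*(x^2 + x - 12) = (x - 2)*(x + 4)*(x - 3)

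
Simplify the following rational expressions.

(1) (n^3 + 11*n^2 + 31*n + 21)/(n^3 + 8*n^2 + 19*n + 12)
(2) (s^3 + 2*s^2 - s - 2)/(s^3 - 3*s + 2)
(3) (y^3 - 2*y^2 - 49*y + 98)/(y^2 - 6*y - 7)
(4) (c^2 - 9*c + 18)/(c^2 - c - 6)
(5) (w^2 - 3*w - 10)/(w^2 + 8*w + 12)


(1) = (n + 7)/(n + 4)
(2) = (s + 1)/(s - 1)
(3) = (y^2 + 5*y - 14)/(y + 1)
(4) = (c - 6)/(c + 2)
(5) = (w - 5)/(w + 6)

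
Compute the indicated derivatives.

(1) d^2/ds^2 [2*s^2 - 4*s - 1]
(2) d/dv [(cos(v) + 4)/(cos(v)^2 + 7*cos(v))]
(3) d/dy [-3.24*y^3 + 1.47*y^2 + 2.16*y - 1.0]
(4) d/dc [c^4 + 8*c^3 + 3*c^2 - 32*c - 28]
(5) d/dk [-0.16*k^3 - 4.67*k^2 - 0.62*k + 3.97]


(1) = 4
(2) = (sin(v) + 28*sin(v)/cos(v)^2 + 8*tan(v))/(cos(v) + 7)^2
(3) = -9.72*y^2 + 2.94*y + 2.16
(4) = 4*c^3 + 24*c^2 + 6*c - 32
(5) = -0.48*k^2 - 9.34*k - 0.62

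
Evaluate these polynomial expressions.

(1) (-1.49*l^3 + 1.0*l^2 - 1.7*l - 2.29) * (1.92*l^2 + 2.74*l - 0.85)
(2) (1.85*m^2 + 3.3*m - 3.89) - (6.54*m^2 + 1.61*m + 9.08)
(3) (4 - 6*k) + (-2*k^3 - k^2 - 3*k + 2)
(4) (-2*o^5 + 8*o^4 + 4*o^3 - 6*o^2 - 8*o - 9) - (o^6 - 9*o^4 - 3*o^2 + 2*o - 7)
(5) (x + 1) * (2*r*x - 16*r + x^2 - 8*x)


(1) = -2.8608*l^5 - 2.1626*l^4 + 0.7425*l^3 - 9.9048*l^2 - 4.8296*l + 1.9465
(2) = -4.69*m^2 + 1.69*m - 12.97
(3) = -2*k^3 - k^2 - 9*k + 6
(4) = -o^6 - 2*o^5 + 17*o^4 + 4*o^3 - 3*o^2 - 10*o - 2
(5) = 2*r*x^2 - 14*r*x - 16*r + x^3 - 7*x^2 - 8*x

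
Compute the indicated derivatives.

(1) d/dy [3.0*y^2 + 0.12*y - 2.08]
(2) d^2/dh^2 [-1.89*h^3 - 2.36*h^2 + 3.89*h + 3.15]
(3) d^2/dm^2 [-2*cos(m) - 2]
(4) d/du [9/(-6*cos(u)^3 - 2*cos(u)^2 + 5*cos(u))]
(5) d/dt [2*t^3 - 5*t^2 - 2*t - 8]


(1) = 6.0*y + 0.12
(2) = -11.34*h - 4.72
(3) = 2*cos(m)
(4) = 9*(-18*sin(u) + 5*sin(u)/cos(u)^2 - 4*tan(u))/(-6*sin(u)^2 + 2*cos(u) + 1)^2
(5) = 6*t^2 - 10*t - 2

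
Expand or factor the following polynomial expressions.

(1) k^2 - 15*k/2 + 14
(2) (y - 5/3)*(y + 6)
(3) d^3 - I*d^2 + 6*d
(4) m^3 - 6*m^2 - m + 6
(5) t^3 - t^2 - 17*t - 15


(1) = (k - 4)*(k - 7/2)
(2) = y^2 + 13*y/3 - 10
(3) = d*(d - 3*I)*(d + 2*I)
(4) = (m - 6)*(m - 1)*(m + 1)
(5) = (t - 5)*(t + 1)*(t + 3)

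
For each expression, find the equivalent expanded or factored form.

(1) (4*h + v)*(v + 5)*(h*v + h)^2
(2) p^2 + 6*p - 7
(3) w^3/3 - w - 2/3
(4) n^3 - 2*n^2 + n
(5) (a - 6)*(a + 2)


(1) = 4*h^3*v^3 + 28*h^3*v^2 + 44*h^3*v + 20*h^3 + h^2*v^4 + 7*h^2*v^3 + 11*h^2*v^2 + 5*h^2*v
(2) = (p - 1)*(p + 7)
(3) = (w/3 + 1/3)*(w - 2)*(w + 1)
(4) = n*(n - 1)^2
(5) = a^2 - 4*a - 12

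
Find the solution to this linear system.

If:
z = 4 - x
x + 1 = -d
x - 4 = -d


Then:
No Solution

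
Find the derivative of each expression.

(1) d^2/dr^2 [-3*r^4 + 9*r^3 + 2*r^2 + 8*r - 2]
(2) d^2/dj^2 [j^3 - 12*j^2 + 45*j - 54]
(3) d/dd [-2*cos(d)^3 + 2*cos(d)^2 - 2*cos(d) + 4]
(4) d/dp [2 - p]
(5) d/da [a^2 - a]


(1) = -36*r^2 + 54*r + 4
(2) = 6*j - 24
(3) = 2*(3*cos(d)^2 - 2*cos(d) + 1)*sin(d)
(4) = -1
(5) = 2*a - 1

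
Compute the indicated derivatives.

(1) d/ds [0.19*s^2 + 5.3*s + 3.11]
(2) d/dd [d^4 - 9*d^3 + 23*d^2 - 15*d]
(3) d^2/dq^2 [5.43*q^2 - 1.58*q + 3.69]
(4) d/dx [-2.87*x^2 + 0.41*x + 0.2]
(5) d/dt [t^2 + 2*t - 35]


(1) = 0.38*s + 5.3
(2) = 4*d^3 - 27*d^2 + 46*d - 15
(3) = 10.8600000000000
(4) = 0.41 - 5.74*x
(5) = 2*t + 2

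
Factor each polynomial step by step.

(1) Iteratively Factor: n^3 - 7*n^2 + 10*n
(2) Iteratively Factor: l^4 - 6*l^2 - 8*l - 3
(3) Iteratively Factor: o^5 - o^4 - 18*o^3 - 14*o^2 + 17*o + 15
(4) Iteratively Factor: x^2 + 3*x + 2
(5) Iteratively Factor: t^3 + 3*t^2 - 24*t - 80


(1) = (n - 5)*(n^2 - 2*n) = (n - 5)*(n - 2)*(n)
(2) = (l - 3)*(l^3 + 3*l^2 + 3*l + 1) = (l - 3)*(l + 1)*(l^2 + 2*l + 1) = (l - 3)*(l + 1)^2*(l + 1)
(3) = (o + 3)*(o^4 - 4*o^3 - 6*o^2 + 4*o + 5) = (o + 1)*(o + 3)*(o^3 - 5*o^2 - o + 5) = (o + 1)^2*(o + 3)*(o^2 - 6*o + 5) = (o - 1)*(o + 1)^2*(o + 3)*(o - 5)
(4) = (x + 2)*(x + 1)
(5) = (t - 5)*(t^2 + 8*t + 16) = (t - 5)*(t + 4)*(t + 4)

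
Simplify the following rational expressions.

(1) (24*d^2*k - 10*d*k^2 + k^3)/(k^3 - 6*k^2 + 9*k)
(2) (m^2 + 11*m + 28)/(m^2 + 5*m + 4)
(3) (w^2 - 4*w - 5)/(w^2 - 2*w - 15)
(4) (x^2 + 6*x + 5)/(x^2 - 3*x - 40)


(1) = (24*d^2 - 10*d*k + k^2)/(k^2 - 6*k + 9)
(2) = (m + 7)/(m + 1)
(3) = (w + 1)/(w + 3)
(4) = (x + 1)/(x - 8)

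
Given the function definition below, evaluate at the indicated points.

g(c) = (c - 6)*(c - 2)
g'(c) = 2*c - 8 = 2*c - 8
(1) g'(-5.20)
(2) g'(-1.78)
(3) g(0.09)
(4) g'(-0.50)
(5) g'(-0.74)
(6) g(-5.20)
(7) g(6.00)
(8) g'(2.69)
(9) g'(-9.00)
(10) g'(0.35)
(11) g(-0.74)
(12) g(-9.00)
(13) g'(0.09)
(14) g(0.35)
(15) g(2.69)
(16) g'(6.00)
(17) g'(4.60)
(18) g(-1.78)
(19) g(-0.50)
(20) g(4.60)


(1) = -18.40
(2) = -11.56
(3) = 11.29
(4) = -9.00
(5) = -9.48
(6) = 80.64
(7) = 0.00
(8) = -2.62
(9) = -26.00
(10) = -7.30
(11) = 18.47
(12) = 165.00
(13) = -7.82
(14) = 9.32
(15) = -2.28
(16) = 4.00
(17) = 1.20
(18) = 29.41
(19) = 16.25
(20) = -3.64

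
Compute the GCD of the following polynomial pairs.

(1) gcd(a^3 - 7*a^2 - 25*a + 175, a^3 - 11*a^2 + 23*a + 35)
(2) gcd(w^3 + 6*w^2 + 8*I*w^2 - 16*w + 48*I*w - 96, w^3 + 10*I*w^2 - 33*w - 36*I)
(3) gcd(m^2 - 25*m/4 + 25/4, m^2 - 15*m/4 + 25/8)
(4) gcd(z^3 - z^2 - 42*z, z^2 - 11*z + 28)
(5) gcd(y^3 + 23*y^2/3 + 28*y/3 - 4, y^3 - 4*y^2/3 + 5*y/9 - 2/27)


(1) = gcd((a - 7)*(a - 5)*(a + 5), (a - 7)*(a - 5)*(a + 1)) = a^2 - 12*a + 35
(2) = gcd((w + 6)*(w + 4*I)^2, (w + 3*I)^2*(w + 4*I)) = w + 4*I
(3) = gcd((m - 5)*(m - 5/4), (m - 5/2)*(m - 5/4)) = m - 5/4
(4) = gcd(z*(z - 7)*(z + 6), (z - 7)*(z - 4)) = z - 7
(5) = gcd((y - 1/3)*(y + 2)*(y + 6), (y - 2/3)*(y - 1/3)^2) = y - 1/3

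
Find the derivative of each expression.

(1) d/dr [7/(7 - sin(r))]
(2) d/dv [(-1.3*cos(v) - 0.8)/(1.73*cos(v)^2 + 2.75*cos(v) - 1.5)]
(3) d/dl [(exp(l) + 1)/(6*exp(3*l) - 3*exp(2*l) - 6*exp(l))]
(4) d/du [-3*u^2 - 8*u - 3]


(1) = 7*cos(r)/(sin(r) - 7)^2
(2) = (2.249*sin(v)^2 - 2.768*cos(v) - 6.399)*sin(v)/(1.73*cos(v)^2 + 2.75*cos(v) - 1.5)^2
(3) = (2*(exp(l) + 1)*(-3*exp(2*l) + exp(l) + 1) - (-2*exp(2*l) + exp(l) + 2)*exp(l))*exp(-l)/(3*(-2*exp(2*l) + exp(l) + 2)^2)
(4) = -6*u - 8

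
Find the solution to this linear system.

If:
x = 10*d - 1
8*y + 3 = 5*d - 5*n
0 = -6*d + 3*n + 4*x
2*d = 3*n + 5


Then:
d = 1/4
n = -3/2
x = 3/2
y = 23/32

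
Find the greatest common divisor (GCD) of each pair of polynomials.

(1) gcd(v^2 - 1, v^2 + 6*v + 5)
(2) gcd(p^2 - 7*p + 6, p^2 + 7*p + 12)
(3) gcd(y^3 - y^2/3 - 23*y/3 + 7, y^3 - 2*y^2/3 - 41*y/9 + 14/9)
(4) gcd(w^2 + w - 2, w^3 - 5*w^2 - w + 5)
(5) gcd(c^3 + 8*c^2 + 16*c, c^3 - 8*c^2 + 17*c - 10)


(1) = gcd((v - 1)*(v + 1), (v + 1)*(v + 5)) = v + 1
(2) = gcd((p - 6)*(p - 1), (p + 3)*(p + 4)) = 1
(3) = y - 7/3
(4) = w - 1
(5) = gcd(c*(c + 4)^2, (c - 5)*(c - 2)*(c - 1)) = 1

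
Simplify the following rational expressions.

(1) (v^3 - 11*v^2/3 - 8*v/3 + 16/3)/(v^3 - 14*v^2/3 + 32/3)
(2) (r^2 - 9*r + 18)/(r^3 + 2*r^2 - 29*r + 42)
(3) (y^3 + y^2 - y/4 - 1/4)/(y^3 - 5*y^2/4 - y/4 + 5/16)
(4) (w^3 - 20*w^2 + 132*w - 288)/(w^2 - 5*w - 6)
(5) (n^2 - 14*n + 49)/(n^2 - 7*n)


(1) = (v - 1)/(v - 2)
(2) = (r - 6)/(r^2 + 5*r - 14)
(3) = (4*y + 4)/(4*y - 5)
(4) = (w^2 - 14*w + 48)/(w + 1)
(5) = (n - 7)/n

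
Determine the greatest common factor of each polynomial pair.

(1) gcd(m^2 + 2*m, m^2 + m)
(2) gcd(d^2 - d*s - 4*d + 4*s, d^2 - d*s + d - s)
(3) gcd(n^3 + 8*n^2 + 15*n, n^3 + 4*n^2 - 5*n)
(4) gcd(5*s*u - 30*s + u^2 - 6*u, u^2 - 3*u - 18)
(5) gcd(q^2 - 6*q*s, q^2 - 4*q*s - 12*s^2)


(1) = m
(2) = -d + s
(3) = n^2 + 5*n
(4) = u - 6
(5) = gcd(q*(q - 6*s), (q - 6*s)*(q + 2*s)) = q - 6*s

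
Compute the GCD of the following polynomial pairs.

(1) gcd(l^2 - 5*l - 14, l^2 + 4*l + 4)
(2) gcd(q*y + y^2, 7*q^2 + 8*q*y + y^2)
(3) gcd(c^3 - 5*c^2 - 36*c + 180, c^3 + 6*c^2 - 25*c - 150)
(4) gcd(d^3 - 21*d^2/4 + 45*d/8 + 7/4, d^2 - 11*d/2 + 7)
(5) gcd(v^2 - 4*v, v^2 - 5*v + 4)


(1) = l + 2
(2) = q + y
(3) = gcd((c - 6)*(c - 5)*(c + 6), (c - 5)*(c + 5)*(c + 6)) = c^2 + c - 30
(4) = d^2 - 11*d/2 + 7
(5) = v - 4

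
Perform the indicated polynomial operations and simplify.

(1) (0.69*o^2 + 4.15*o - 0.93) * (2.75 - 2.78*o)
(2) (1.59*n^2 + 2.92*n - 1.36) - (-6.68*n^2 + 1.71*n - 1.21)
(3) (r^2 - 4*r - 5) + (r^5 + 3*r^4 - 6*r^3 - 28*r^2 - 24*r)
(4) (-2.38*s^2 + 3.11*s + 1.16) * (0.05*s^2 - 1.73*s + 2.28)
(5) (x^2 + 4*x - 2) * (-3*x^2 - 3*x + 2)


(1) = -1.9182*o^3 - 9.6395*o^2 + 13.9979*o - 2.5575
(2) = 8.27*n^2 + 1.21*n - 0.15
(3) = r^5 + 3*r^4 - 6*r^3 - 27*r^2 - 28*r - 5
(4) = -0.119*s^4 + 4.2729*s^3 - 10.7487*s^2 + 5.084*s + 2.6448
(5) = -3*x^4 - 15*x^3 - 4*x^2 + 14*x - 4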